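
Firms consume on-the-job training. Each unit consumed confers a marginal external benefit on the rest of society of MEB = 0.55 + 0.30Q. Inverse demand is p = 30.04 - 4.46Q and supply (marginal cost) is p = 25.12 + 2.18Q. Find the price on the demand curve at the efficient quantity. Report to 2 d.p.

P = 26.19

Social marginal benefit = demand + MEB = 30.59 - 4.16Q.
Set SMB = MC: 30.59 - 4.16Q = 25.12 + 2.18Q → Q* = 0.8628.
Consumer price on the demand curve at Q*: 30.04 − 4.46×0.8628 = 26.1919.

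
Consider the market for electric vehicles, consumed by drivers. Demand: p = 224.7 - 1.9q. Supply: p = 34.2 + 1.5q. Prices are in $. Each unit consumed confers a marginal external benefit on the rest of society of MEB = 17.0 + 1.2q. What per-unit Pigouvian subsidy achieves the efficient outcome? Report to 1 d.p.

Social marginal benefit = demand + MEB = 241.7 - 0.7q.
Set SMB = MC: 241.7 - 0.7q = 34.2 + 1.5q → q* = 94.3182.
The Pigouvian subsidy equals MEB at q*: 17.0 + 1.2×94.3182 = 130.1818.

subsidy = $130.2 per unit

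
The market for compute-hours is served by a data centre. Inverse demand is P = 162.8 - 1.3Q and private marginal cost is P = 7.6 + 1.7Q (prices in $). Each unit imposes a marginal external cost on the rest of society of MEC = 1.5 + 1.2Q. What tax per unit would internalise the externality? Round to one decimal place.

Social marginal cost = private MC + MEC = 9.1 + 2.9Q.
Set SMC = demand: 9.1 + 2.9Q = 162.8 - 1.3Q → Q* = 36.5952.
The Pigouvian tax equals MEC at Q*: 1.5 + 1.2×36.5952 = 45.4142.

tax = $45.4 per unit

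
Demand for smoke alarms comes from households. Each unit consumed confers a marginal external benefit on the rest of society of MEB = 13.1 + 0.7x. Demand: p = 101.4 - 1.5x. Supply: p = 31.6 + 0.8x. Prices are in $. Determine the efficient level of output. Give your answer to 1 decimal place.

Social marginal benefit = demand + MEB = 114.5 - 0.8x.
Set SMB = MC: 114.5 - 0.8x = 31.6 + 0.8x → x* = 51.8125.

x* = 51.8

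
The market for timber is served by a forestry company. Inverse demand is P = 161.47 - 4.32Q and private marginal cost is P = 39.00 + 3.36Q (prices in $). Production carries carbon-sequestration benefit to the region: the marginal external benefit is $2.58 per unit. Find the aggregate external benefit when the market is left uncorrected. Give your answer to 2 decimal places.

$41.14

Market equilibrium (private): 39.00 + 3.36Q = 161.47 - 4.32Q → Q_m = 15.9466.
Total external benefit = MEB × Q_m = 2.58 × 15.9466 = 41.1422.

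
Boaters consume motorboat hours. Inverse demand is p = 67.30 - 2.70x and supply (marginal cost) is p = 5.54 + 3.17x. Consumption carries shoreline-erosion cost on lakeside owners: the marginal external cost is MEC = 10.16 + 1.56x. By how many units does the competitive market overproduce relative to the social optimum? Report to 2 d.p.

3.58 units

Market equilibrium (private): 5.54 + 3.17x = 67.30 - 2.70x → x_m = 10.5213.
Social marginal benefit = demand − MEC = 57.14 - 4.26x.
Set SMB = MC: 57.14 - 4.26x = 5.54 + 3.17x → x* = 6.9448.
Gap = |10.5213 − 6.9448| = 3.5765.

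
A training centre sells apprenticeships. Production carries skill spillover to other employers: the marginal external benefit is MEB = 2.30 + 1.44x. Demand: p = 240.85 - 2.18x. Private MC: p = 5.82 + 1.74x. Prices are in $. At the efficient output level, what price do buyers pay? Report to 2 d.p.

P = $32.23

Social marginal cost = private MC − MEB = 3.52 + 0.30x.
Set SMC = demand: 3.52 + 0.30x = 240.85 - 2.18x → x* = 95.6976.
Consumer price on the demand curve at x*: 240.85 − 2.18×95.6976 = 32.2292.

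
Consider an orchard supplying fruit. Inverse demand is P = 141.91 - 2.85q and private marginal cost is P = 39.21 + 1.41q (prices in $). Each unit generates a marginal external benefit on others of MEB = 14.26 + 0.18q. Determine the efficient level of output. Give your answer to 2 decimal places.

Social marginal cost = private MC − MEB = 24.95 + 1.23q.
Set SMC = demand: 24.95 + 1.23q = 141.91 - 2.85q → q* = 28.6667.

q* = 28.67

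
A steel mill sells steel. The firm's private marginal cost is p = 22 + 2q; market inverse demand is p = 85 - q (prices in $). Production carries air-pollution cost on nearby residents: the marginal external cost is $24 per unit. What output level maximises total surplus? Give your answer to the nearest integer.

Social marginal cost = private MC + MEC = 46 + 2q.
Set SMC = demand: 46 + 2q = 85 - q → q* = 13.0000.

q* = 13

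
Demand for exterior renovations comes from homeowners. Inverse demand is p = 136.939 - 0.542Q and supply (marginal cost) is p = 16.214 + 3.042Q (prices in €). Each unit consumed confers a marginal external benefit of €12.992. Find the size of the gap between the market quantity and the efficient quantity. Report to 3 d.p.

Market equilibrium (private): 16.214 + 3.042Q = 136.939 - 0.542Q → Q_m = 33.6844.
Social marginal benefit = demand + MEB = 149.931 - 0.542Q.
Set SMB = MC: 149.931 - 0.542Q = 16.214 + 3.042Q → Q* = 37.3094.
Gap = |33.6844 − 37.3094| = 3.6250.

3.625 units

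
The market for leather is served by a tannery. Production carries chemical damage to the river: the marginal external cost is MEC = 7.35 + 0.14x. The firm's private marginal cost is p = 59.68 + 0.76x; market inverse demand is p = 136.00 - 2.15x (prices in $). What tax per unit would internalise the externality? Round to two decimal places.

tax = $10.52 per unit

Social marginal cost = private MC + MEC = 67.03 + 0.90x.
Set SMC = demand: 67.03 + 0.90x = 136.00 - 2.15x → x* = 22.6131.
The Pigouvian tax equals MEC at x*: 7.35 + 0.14×22.6131 = 10.5158.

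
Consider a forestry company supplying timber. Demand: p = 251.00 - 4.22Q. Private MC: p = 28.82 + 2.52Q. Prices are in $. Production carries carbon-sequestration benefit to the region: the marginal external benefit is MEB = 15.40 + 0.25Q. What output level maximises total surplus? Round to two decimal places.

Q* = 36.61

Social marginal cost = private MC − MEB = 13.42 + 2.27Q.
Set SMC = demand: 13.42 + 2.27Q = 251.00 - 4.22Q → Q* = 36.6071.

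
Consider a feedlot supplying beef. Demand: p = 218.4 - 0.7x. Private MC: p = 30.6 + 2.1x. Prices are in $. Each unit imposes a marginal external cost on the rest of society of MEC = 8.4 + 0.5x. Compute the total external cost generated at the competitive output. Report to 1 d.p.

$1688.0

Market equilibrium (private): 30.6 + 2.1x = 218.4 - 0.7x → x_m = 67.0714.
Total external cost = ∫₀^{x_m} (8.4 + 0.5x) dx = 8.4×67.0714 + ½×0.5×67.0714² = 1688.0429.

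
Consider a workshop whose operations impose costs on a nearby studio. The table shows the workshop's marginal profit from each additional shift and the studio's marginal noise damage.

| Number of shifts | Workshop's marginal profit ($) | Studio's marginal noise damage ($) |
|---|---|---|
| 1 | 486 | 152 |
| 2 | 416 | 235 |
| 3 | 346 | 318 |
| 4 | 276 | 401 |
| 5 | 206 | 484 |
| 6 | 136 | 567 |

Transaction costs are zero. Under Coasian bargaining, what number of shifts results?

3

Bargaining reaches the level where marginal profit last exceeds marginal noise damage.
That holds through level 3 (346 ≥ 318) but not at 4 (276 < 401).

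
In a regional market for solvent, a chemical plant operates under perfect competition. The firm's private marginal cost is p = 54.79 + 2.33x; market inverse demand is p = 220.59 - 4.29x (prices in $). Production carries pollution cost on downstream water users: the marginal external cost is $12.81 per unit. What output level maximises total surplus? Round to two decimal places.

x* = 23.11

Social marginal cost = private MC + MEC = 67.60 + 2.33x.
Set SMC = demand: 67.60 + 2.33x = 220.59 - 4.29x → x* = 23.1103.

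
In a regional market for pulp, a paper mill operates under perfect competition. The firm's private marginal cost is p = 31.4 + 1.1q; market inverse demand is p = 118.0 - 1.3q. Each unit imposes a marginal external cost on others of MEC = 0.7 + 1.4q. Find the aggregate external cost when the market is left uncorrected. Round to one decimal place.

936.7

Market equilibrium (private): 31.4 + 1.1q = 118.0 - 1.3q → q_m = 36.0833.
Total external cost = ∫₀^{q_m} (0.7 + 1.4q) dq = 0.7×36.0833 + ½×1.4×36.0833² = 936.6615.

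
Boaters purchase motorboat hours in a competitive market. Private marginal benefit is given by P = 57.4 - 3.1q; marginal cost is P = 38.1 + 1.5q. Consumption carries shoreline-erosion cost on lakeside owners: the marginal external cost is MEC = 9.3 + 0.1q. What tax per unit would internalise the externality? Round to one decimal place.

tax = 9.5 per unit

Social marginal benefit = demand − MEC = 48.1 - 3.2q.
Set SMB = MC: 48.1 - 3.2q = 38.1 + 1.5q → q* = 2.1277.
The Pigouvian tax equals MEC at q*: 9.3 + 0.1×2.1277 = 9.5128.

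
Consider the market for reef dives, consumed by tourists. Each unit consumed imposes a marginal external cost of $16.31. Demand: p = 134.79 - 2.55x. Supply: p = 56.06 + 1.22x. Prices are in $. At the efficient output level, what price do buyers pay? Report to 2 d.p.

Social marginal benefit = demand − MEC = 118.48 - 2.55x.
Set SMB = MC: 118.48 - 2.55x = 56.06 + 1.22x → x* = 16.5570.
Consumer price on the demand curve at x*: 134.79 − 2.55×16.5570 = 92.5697.

P = $92.57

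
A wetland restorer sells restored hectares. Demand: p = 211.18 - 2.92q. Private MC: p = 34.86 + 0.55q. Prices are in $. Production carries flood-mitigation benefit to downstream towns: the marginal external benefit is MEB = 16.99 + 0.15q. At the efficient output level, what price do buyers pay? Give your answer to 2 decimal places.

P = $41.16

Social marginal cost = private MC − MEB = 17.87 + 0.40q.
Set SMC = demand: 17.87 + 0.40q = 211.18 - 2.92q → q* = 58.2259.
Consumer price on the demand curve at q*: 211.18 − 2.92×58.2259 = 41.1604.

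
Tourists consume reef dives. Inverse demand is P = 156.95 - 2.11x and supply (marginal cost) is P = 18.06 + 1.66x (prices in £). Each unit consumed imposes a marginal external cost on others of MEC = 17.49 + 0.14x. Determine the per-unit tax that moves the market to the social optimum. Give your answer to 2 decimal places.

Social marginal benefit = demand − MEC = 139.46 - 2.25x.
Set SMB = MC: 139.46 - 2.25x = 18.06 + 1.66x → x* = 31.0486.
The Pigouvian tax equals MEC at x*: 17.49 + 0.14×31.0486 = 21.8368.

tax = £21.84 per unit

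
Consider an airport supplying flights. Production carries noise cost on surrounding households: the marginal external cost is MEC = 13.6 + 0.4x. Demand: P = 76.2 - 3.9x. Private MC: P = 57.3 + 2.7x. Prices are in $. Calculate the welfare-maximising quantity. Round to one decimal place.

Social marginal cost = private MC + MEC = 70.9 + 3.1x.
Set SMC = demand: 70.9 + 3.1x = 76.2 - 3.9x → x* = 0.7571.

x* = 0.8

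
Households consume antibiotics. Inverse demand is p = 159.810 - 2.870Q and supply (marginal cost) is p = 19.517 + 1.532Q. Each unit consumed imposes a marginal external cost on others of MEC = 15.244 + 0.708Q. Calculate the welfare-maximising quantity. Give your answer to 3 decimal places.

Social marginal benefit = demand − MEC = 144.566 - 3.578Q.
Set SMB = MC: 144.566 - 3.578Q = 19.517 + 1.532Q → Q* = 24.4714.

Q* = 24.471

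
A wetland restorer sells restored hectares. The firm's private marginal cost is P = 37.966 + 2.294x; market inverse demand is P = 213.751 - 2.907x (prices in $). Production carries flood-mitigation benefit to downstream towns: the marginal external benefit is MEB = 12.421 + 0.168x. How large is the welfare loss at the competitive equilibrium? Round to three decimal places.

Market equilibrium (private): 37.966 + 2.294x = 213.751 - 2.907x → x_m = 33.7983.
Social marginal cost = private MC − MEB = 25.545 + 2.126x.
Set SMC = demand: 25.545 + 2.126x = 213.751 - 2.907x → x* = 37.3944.
Height of the DWL triangle at x_m is demand(x_m) − SMC(x_m) = MEB(x_m) = 18.0991.
DWL = ½ × 3.5961 × 18.0991 = 32.5431.

DWL = $32.543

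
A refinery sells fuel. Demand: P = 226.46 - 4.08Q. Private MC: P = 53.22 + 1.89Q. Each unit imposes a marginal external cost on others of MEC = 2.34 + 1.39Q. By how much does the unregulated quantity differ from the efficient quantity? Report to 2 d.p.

5.80 units

Market equilibrium (private): 53.22 + 1.89Q = 226.46 - 4.08Q → Q_m = 29.0184.
Social marginal cost = private MC + MEC = 55.56 + 3.28Q.
Set SMC = demand: 55.56 + 3.28Q = 226.46 - 4.08Q → Q* = 23.2201.
Gap = |29.0184 − 23.2201| = 5.7983.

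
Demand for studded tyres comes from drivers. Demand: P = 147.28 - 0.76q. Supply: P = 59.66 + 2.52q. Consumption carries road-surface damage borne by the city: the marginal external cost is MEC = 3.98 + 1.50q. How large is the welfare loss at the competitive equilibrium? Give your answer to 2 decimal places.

Market equilibrium (private): 59.66 + 2.52q = 147.28 - 0.76q → q_m = 26.7134.
Social marginal benefit = demand − MEC = 143.30 - 2.26q.
Set SMB = MC: 143.30 - 2.26q = 59.66 + 2.52q → q* = 17.4979.
Between q* and q_m the wedge MC − SMB runs linearly from 0 to MEC(q_m), so the loss is a triangle.
DWL = ½ × 9.2155 × 44.0501 = 202.9718.

DWL = 202.97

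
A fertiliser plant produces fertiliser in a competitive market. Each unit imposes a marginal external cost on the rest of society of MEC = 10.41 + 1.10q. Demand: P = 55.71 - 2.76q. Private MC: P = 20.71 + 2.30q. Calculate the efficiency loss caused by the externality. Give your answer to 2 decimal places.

Market equilibrium (private): 20.71 + 2.30q = 55.71 - 2.76q → q_m = 6.9170.
Social marginal cost = private MC + MEC = 31.12 + 3.40q.
Set SMC = demand: 31.12 + 3.40q = 55.71 - 2.76q → q* = 3.9919.
Between q* and q_m the wedge SMC − demand runs linearly from 0 to MEC(q_m), so the loss is a triangle.
DWL = ½ × 2.9251 × 18.0187 = 26.3532.

DWL = 26.35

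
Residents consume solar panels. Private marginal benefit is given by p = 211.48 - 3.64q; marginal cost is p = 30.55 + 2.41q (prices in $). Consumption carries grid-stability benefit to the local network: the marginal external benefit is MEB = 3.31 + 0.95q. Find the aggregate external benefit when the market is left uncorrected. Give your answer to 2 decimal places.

Market equilibrium (private): 30.55 + 2.41q = 211.48 - 3.64q → q_m = 29.9058.
Total external benefit = ∫₀^{q_m} (3.31 + 0.95q) dq = 3.31×29.9058 + ½×0.95×29.9058² = 523.8077.

$523.81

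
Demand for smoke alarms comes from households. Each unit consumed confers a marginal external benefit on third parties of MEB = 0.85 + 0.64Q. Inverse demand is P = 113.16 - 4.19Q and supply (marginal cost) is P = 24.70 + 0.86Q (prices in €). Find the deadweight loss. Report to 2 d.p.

Market equilibrium (private): 24.70 + 0.86Q = 113.16 - 4.19Q → Q_m = 17.5168.
Social marginal benefit = demand + MEB = 114.01 - 3.55Q.
Set SMB = MC: 114.01 - 3.55Q = 24.70 + 0.86Q → Q* = 20.2517.
Height of the DWL triangle at Q_m is SMB(Q_m) − MC(Q_m) = MEB(Q_m) = 12.0608.
DWL = ½ × 2.7349 × 12.0608 = 16.4925.

DWL = €16.49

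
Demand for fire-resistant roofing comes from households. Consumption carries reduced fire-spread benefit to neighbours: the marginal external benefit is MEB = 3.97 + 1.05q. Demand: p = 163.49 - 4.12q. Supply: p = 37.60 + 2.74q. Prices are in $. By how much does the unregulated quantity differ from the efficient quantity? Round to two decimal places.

Market equilibrium (private): 37.60 + 2.74q = 163.49 - 4.12q → q_m = 18.3513.
Social marginal benefit = demand + MEB = 167.46 - 3.07q.
Set SMB = MC: 167.46 - 3.07q = 37.60 + 2.74q → q* = 22.3511.
Gap = |18.3513 − 22.3511| = 3.9998.

4.00 units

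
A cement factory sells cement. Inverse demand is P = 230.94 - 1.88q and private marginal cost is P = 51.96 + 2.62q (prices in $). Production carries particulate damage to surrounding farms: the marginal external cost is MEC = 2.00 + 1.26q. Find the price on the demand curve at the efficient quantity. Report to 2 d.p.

P = $173.18

Social marginal cost = private MC + MEC = 53.96 + 3.88q.
Set SMC = demand: 53.96 + 3.88q = 230.94 - 1.88q → q* = 30.7257.
Consumer price on the demand curve at q*: 230.94 − 1.88×30.7257 = 173.1757.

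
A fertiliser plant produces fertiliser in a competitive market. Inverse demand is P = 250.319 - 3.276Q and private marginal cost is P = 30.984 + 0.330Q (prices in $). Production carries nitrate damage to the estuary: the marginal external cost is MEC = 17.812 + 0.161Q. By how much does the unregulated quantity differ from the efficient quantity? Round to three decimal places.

7.328 units

Market equilibrium (private): 30.984 + 0.330Q = 250.319 - 3.276Q → Q_m = 60.8250.
Social marginal cost = private MC + MEC = 48.796 + 0.491Q.
Set SMC = demand: 48.796 + 0.491Q = 250.319 - 3.276Q → Q* = 53.4969.
Gap = |60.8250 − 53.4969| = 7.3281.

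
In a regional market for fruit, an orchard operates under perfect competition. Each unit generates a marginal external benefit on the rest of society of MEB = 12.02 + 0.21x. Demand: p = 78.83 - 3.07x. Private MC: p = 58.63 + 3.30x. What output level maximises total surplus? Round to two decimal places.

x* = 5.23

Social marginal cost = private MC − MEB = 46.61 + 3.09x.
Set SMC = demand: 46.61 + 3.09x = 78.83 - 3.07x → x* = 5.2305.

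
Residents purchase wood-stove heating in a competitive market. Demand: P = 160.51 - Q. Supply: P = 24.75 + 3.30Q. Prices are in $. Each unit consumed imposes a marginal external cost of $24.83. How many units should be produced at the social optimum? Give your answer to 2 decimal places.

Social marginal benefit = demand − MEC = 135.68 - Q.
Set SMB = MC: 135.68 - Q = 24.75 + 3.30Q → Q* = 25.7977.

Q* = 25.80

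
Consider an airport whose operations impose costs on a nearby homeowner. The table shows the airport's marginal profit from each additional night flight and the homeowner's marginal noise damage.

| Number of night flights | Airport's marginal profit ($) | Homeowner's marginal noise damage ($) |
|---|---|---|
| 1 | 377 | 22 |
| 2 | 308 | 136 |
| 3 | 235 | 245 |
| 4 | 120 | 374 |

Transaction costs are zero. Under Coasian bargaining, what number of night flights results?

2

Bargaining reaches the level where marginal profit last exceeds marginal noise damage.
That holds through level 2 (308 ≥ 136) but not at 3 (235 < 245).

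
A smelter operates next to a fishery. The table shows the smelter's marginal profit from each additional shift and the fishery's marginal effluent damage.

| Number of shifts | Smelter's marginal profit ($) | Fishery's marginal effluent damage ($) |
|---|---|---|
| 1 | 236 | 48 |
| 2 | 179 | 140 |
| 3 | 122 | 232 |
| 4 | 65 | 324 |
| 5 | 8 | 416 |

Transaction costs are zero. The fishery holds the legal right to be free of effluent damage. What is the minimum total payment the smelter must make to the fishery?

Efficient level: marginal profit ≥ marginal effluent damage through level 2, so k* = 2.
With the fishery holding the right, the smelter must at least compensate total damage at k*: 48 + 140 = 188.

$188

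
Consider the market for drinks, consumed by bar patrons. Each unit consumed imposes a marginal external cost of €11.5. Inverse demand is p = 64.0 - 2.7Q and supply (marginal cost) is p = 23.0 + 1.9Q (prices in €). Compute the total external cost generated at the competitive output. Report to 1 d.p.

Market equilibrium (private): 23.0 + 1.9Q = 64.0 - 2.7Q → Q_m = 8.9130.
Total external cost = MEC × Q_m = 11.5 × 8.9130 = 102.4995.

€102.5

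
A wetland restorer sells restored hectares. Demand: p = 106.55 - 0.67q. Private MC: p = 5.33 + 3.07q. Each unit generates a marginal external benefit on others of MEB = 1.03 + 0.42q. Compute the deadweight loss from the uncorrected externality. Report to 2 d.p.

Market equilibrium (private): 5.33 + 3.07q = 106.55 - 0.67q → q_m = 27.0642.
Social marginal cost = private MC − MEB = 4.30 + 2.65q.
Set SMC = demand: 4.30 + 2.65q = 106.55 - 0.67q → q* = 30.7982.
Between q* and q_m the wedge demand − SMC runs linearly from 0 to MEB(q_m), so the loss is a triangle.
DWL = ½ × 3.7340 × 12.3970 = 23.1452.

DWL = 23.15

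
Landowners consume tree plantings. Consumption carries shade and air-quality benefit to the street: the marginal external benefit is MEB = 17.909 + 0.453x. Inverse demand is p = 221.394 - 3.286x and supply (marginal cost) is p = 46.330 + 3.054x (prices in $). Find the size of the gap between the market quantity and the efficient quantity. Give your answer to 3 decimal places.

5.167 units

Market equilibrium (private): 46.330 + 3.054x = 221.394 - 3.286x → x_m = 27.6126.
Social marginal benefit = demand + MEB = 239.303 - 2.833x.
Set SMB = MC: 239.303 - 2.833x = 46.330 + 3.054x → x* = 32.7795.
Gap = |27.6126 − 32.7795| = 5.1669.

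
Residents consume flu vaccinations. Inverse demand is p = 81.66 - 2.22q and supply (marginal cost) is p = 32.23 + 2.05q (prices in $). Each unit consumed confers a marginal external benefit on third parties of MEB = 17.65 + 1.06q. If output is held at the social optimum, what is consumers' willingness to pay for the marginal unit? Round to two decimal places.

P = $35.27

Social marginal benefit = demand + MEB = 99.31 - 1.16q.
Set SMB = MC: 99.31 - 1.16q = 32.23 + 2.05q → q* = 20.8972.
Consumer price on the demand curve at q*: 81.66 − 2.22×20.8972 = 35.2682.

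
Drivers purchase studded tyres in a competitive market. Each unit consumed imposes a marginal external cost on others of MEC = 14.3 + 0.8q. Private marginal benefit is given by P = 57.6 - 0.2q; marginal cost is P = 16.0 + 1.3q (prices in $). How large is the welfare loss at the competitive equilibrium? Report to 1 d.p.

Market equilibrium (private): 16.0 + 1.3q = 57.6 - 0.2q → q_m = 27.7333.
Social marginal benefit = demand − MEC = 43.3 - q.
Set SMB = MC: 43.3 - q = 16.0 + 1.3q → q* = 11.8696.
Between q* and q_m the wedge MC − SMB runs linearly from 0 to MEC(q_m), so the loss is a triangle.
DWL = ½ × 15.8637 × 36.4867 = 289.4070.

DWL = $289.4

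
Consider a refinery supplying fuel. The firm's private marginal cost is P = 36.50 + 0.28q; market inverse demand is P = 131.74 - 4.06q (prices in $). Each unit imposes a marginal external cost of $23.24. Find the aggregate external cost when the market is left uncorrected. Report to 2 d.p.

Market equilibrium (private): 36.50 + 0.28q = 131.74 - 4.06q → q_m = 21.9447.
Total external cost = MEC × q_m = 23.24 × 21.9447 = 509.9948.

$509.99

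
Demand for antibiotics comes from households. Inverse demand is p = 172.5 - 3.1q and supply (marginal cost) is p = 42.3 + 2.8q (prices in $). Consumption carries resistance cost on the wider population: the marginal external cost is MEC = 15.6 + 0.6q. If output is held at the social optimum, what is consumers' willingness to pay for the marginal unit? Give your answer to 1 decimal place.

P = $117.8

Social marginal benefit = demand − MEC = 156.9 - 3.7q.
Set SMB = MC: 156.9 - 3.7q = 42.3 + 2.8q → q* = 17.6308.
Consumer price on the demand curve at q*: 172.5 − 3.1×17.6308 = 117.8445.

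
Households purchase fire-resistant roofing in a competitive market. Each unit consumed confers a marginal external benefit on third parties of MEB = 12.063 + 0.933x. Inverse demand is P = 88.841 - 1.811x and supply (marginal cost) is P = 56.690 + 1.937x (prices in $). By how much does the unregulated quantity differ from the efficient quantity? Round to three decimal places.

Market equilibrium (private): 56.690 + 1.937x = 88.841 - 1.811x → x_m = 8.5782.
Social marginal benefit = demand + MEB = 100.904 - 0.878x.
Set SMB = MC: 100.904 - 0.878x = 56.690 + 1.937x → x* = 15.7066.
Gap = |8.5782 − 15.7066| = 7.1284.

7.128 units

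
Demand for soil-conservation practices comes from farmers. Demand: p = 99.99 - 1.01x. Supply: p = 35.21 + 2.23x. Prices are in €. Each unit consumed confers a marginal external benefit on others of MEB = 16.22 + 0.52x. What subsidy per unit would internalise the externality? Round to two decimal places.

subsidy = €31.71 per unit

Social marginal benefit = demand + MEB = 116.21 - 0.49x.
Set SMB = MC: 116.21 - 0.49x = 35.21 + 2.23x → x* = 29.7794.
The Pigouvian subsidy equals MEB at x*: 16.22 + 0.52×29.7794 = 31.7053.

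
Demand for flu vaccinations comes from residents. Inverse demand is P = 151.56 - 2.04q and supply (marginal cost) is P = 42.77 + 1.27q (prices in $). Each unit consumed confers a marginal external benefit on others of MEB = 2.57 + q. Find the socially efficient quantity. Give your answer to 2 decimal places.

q* = 48.21

Social marginal benefit = demand + MEB = 154.13 - 1.04q.
Set SMB = MC: 154.13 - 1.04q = 42.77 + 1.27q → q* = 48.2078.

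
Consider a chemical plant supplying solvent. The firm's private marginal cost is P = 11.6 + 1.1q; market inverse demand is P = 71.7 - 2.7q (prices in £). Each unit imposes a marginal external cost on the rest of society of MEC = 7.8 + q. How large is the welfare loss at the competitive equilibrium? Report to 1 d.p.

Market equilibrium (private): 11.6 + 1.1q = 71.7 - 2.7q → q_m = 15.8158.
Social marginal cost = private MC + MEC = 19.4 + 2.1q.
Set SMC = demand: 19.4 + 2.1q = 71.7 - 2.7q → q* = 10.8958.
Height of the DWL triangle at q_m is SMC(q_m) − demand(q_m) = MEC(q_m) = 23.6158.
DWL = ½ × 4.9200 × 23.6158 = 58.0949.

DWL = £58.1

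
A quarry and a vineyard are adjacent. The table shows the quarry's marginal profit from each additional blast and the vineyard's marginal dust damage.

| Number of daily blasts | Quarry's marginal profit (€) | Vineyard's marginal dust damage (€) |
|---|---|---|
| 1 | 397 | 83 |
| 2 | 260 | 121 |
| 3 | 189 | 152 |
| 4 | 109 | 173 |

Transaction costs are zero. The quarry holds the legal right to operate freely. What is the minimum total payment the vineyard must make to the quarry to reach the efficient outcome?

Left alone the quarry would choose level 4 (marginal profit stays positive).
Efficient level: k* = 3 (marginal profit ≥ marginal dust damage through 3).
The vineyard must at least cover the quarry's forgone profit from cutting 4→3: 109 = 109.

€109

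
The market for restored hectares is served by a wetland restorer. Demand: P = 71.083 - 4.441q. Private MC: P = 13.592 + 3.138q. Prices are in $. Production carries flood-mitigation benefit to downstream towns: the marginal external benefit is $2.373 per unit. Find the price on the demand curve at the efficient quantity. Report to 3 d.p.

Social marginal cost = private MC − MEB = 11.219 + 3.138q.
Set SMC = demand: 11.219 + 3.138q = 71.083 - 4.441q → q* = 7.8987.
Consumer price on the demand curve at q*: 71.083 − 4.441×7.8987 = 36.0049.

P = $36.005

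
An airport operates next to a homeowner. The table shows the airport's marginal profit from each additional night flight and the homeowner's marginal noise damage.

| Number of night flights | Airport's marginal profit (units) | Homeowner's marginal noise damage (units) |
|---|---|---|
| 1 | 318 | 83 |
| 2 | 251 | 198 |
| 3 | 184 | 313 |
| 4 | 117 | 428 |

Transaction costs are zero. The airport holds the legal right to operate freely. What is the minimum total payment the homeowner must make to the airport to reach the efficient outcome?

Left alone the airport would choose level 4 (marginal profit stays positive).
Efficient level: k* = 2 (marginal profit ≥ marginal noise damage through 2).
The homeowner must at least cover the airport's forgone profit from cutting 4→2: 184 + 117 = 301.

301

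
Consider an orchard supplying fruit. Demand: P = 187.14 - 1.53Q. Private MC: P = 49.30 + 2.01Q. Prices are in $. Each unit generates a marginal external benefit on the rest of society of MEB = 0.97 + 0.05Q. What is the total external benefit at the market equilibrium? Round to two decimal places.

$75.67

Market equilibrium (private): 49.30 + 2.01Q = 187.14 - 1.53Q → Q_m = 38.9379.
Total external benefit = ∫₀^{Q_m} (0.97 + 0.05Q) dQ = 0.97×38.9379 + ½×0.05×38.9379² = 75.6738.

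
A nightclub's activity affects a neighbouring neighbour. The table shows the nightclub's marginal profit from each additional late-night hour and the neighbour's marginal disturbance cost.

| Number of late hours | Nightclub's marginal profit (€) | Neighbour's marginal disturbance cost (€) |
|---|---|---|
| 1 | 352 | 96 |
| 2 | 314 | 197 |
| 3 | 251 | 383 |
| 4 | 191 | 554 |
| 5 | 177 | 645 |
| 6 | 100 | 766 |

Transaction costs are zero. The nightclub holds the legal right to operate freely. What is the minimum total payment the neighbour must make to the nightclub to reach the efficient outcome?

Left alone the nightclub would choose level 6 (marginal profit stays positive).
Efficient level: k* = 2 (marginal profit ≥ marginal disturbance cost through 2).
The neighbour must at least cover the nightclub's forgone profit from cutting 6→2: 251 + 191 + 177 + 100 = 719.

€719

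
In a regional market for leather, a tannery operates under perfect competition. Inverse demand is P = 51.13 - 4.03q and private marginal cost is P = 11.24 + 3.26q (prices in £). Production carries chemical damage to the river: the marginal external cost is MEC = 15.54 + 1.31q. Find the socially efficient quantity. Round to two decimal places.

Social marginal cost = private MC + MEC = 26.78 + 4.57q.
Set SMC = demand: 26.78 + 4.57q = 51.13 - 4.03q → q* = 2.8314.

q* = 2.83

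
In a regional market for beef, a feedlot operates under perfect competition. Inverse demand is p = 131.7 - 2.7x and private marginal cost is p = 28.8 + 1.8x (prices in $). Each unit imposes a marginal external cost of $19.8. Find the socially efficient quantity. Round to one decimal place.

Social marginal cost = private MC + MEC = 48.6 + 1.8x.
Set SMC = demand: 48.6 + 1.8x = 131.7 - 2.7x → x* = 18.4667.

x* = 18.5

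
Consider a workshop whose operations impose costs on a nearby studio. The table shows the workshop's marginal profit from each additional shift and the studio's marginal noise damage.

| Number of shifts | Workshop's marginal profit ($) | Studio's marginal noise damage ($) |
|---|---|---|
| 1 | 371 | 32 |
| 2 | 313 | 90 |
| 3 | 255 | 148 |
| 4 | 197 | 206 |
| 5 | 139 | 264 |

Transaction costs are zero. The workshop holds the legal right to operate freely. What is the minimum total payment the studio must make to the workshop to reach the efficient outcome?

$336

Left alone the workshop would choose level 5 (marginal profit stays positive).
Efficient level: k* = 3 (marginal profit ≥ marginal noise damage through 3).
The studio must at least cover the workshop's forgone profit from cutting 5→3: 197 + 139 = 336.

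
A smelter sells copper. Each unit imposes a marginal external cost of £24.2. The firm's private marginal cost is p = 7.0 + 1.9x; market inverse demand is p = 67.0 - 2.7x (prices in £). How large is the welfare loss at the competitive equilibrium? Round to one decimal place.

Market equilibrium (private): 7.0 + 1.9x = 67.0 - 2.7x → x_m = 13.0435.
Social marginal cost = private MC + MEC = 31.2 + 1.9x.
Set SMC = demand: 31.2 + 1.9x = 67.0 - 2.7x → x* = 7.7826.
Height of the DWL triangle at x_m is SMC(x_m) − demand(x_m) = MEC(x_m) = 24.2000.
DWL = ½ × 5.2609 × 24.2000 = 63.6569.

DWL = £63.7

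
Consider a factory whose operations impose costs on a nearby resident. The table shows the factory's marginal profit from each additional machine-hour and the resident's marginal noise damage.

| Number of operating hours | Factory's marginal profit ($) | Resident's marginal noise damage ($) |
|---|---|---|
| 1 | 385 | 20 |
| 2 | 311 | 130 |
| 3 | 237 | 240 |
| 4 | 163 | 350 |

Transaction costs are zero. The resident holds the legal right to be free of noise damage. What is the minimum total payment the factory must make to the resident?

$150

Efficient level: marginal profit ≥ marginal noise damage through level 2, so k* = 2.
With the resident holding the right, the factory must at least compensate total damage at k*: 20 + 130 = 150.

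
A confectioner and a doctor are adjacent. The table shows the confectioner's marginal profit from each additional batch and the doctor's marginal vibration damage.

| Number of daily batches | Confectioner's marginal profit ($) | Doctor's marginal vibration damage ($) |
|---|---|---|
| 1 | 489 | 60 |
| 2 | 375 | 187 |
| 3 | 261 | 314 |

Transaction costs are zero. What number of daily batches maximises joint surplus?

Bargaining reaches the level where marginal profit last exceeds marginal vibration damage.
That holds through level 2 (375 ≥ 187) but not at 3 (261 < 314).

2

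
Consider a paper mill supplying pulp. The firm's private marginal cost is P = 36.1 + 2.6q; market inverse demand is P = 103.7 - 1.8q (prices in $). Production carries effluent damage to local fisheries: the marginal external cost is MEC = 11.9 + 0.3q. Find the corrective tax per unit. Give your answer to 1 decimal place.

Social marginal cost = private MC + MEC = 48.0 + 2.9q.
Set SMC = demand: 48.0 + 2.9q = 103.7 - 1.8q → q* = 11.8511.
The Pigouvian tax equals MEC at q*: 11.9 + 0.3×11.8511 = 15.4553.

tax = $15.5 per unit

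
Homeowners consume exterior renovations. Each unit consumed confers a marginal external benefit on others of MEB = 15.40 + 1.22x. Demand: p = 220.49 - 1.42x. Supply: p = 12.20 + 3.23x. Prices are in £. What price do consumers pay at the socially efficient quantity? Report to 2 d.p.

Social marginal benefit = demand + MEB = 235.89 - 0.20x.
Set SMB = MC: 235.89 - 0.20x = 12.20 + 3.23x → x* = 65.2157.
Consumer price on the demand curve at x*: 220.49 − 1.42×65.2157 = 127.8837.

P = £127.88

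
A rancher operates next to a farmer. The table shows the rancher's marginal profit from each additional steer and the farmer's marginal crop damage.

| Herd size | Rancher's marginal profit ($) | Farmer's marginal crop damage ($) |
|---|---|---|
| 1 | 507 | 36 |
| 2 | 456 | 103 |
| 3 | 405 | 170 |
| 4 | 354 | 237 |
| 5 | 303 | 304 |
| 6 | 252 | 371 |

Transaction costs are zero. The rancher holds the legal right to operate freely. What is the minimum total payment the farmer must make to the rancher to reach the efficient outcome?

Left alone the rancher would choose level 6 (marginal profit stays positive).
Efficient level: k* = 4 (marginal profit ≥ marginal crop damage through 4).
The farmer must at least cover the rancher's forgone profit from cutting 6→4: 303 + 252 = 555.

$555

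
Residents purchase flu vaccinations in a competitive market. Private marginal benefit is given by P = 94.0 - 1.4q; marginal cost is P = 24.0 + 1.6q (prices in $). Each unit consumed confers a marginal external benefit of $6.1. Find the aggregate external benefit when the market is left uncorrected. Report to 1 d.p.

Market equilibrium (private): 24.0 + 1.6q = 94.0 - 1.4q → q_m = 23.3333.
Total external benefit = MEB × q_m = 6.1 × 23.3333 = 142.3331.

$142.3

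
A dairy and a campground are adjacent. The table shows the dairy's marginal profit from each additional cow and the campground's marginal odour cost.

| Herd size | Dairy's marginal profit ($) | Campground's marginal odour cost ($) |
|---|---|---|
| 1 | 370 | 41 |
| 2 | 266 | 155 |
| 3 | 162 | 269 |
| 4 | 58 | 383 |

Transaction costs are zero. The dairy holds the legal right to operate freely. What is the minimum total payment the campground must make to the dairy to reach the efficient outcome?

Left alone the dairy would choose level 4 (marginal profit stays positive).
Efficient level: k* = 2 (marginal profit ≥ marginal odour cost through 2).
The campground must at least cover the dairy's forgone profit from cutting 4→2: 162 + 58 = 220.

$220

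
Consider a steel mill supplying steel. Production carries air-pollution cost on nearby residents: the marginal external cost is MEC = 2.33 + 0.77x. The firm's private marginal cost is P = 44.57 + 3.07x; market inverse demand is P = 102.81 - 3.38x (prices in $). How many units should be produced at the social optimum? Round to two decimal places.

Social marginal cost = private MC + MEC = 46.90 + 3.84x.
Set SMC = demand: 46.90 + 3.84x = 102.81 - 3.38x → x* = 7.7438.

x* = 7.74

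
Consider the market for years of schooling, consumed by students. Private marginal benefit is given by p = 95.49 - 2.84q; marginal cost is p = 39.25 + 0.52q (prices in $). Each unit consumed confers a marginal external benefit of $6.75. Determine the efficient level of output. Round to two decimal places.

q* = 18.75

Social marginal benefit = demand + MEB = 102.24 - 2.84q.
Set SMB = MC: 102.24 - 2.84q = 39.25 + 0.52q → q* = 18.7470.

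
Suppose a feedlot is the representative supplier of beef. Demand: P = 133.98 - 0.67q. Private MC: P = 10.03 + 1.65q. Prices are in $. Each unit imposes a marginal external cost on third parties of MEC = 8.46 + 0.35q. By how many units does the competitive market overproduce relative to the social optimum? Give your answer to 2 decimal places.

10.17 units

Market equilibrium (private): 10.03 + 1.65q = 133.98 - 0.67q → q_m = 53.4267.
Social marginal cost = private MC + MEC = 18.49 + 2.00q.
Set SMC = demand: 18.49 + 2.00q = 133.98 - 0.67q → q* = 43.2547.
Gap = |53.4267 − 43.2547| = 10.1720.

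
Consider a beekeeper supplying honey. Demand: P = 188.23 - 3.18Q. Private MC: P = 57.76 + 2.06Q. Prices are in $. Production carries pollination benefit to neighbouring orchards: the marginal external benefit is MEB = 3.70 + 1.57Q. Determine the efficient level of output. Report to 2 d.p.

Social marginal cost = private MC − MEB = 54.06 + 0.49Q.
Set SMC = demand: 54.06 + 0.49Q = 188.23 - 3.18Q → Q* = 36.5586.

Q* = 36.56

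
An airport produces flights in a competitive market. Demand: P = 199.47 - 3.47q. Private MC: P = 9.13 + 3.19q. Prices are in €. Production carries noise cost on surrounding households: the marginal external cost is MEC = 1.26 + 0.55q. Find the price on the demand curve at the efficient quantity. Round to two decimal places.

P = €108.47

Social marginal cost = private MC + MEC = 10.39 + 3.74q.
Set SMC = demand: 10.39 + 3.74q = 199.47 - 3.47q → q* = 26.2247.
Consumer price on the demand curve at q*: 199.47 − 3.47×26.2247 = 108.4703.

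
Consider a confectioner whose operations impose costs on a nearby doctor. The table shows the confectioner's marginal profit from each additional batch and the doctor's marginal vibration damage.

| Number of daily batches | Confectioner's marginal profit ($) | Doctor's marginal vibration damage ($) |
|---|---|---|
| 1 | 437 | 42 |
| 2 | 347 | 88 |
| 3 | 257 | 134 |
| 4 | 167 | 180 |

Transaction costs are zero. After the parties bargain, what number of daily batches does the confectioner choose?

Bargaining reaches the level where marginal profit last exceeds marginal vibration damage.
That holds through level 3 (257 ≥ 134) but not at 4 (167 < 180).

3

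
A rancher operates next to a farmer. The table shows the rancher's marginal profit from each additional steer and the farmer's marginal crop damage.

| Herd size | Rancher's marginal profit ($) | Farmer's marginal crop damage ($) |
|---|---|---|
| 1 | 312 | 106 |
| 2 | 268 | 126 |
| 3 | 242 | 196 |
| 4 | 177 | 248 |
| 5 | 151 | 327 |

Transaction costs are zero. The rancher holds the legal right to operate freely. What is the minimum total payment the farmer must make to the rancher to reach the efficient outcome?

$328

Left alone the rancher would choose level 5 (marginal profit stays positive).
Efficient level: k* = 3 (marginal profit ≥ marginal crop damage through 3).
The farmer must at least cover the rancher's forgone profit from cutting 5→3: 177 + 151 = 328.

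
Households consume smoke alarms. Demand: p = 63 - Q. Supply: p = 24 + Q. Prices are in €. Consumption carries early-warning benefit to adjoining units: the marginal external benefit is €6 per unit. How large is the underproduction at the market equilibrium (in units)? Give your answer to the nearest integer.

3 units

Market equilibrium (private): 24 + Q = 63 - Q → Q_m = 19.5000.
Social marginal benefit = demand + MEB = 69 - Q.
Set SMB = MC: 69 - Q = 24 + Q → Q* = 22.5000.
Gap = |19.5000 − 22.5000| = 3.0000.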